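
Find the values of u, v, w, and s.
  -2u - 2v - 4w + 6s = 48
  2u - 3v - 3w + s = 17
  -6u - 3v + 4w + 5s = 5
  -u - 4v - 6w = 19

Row-reduce the augmented matrix:
R1 ← R1 / (-2).
R2 ← R2 − 2·R1.
R3 ← R3 + 6·R1.
R4 ← R4 + 1·R1.
R2 ← R2 / (-5).
R1 ← R1 − 1·R2.
R3 ← R3 − 3·R2.
R4 ← R4 + 3·R2.
R3 ← R3 / (59/5).
R1 ← R1 − 3/5·R3.
R2 ← R2 − 7/5·R3.
R4 ← R4 − 1/5·R3.
R4 ← R4 / (-416/59).
R1 ← R1 + 68/59·R4.
R2 ← R2 + 21/59·R4.
R3 ← R3 + 44/59·R4.
Reading off the reduced rows gives u = 1, v = 1, w = -4, s = 6.

u = 1, v = 1, w = -4, s = 6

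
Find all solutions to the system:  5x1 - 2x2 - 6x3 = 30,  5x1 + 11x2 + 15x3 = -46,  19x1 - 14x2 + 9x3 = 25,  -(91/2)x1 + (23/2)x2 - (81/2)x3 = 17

no solution

Row-reduce:
R1 ← R1 / (5).
R2 ← R2 − 5·R1.
R3 ← R3 − 19·R1.
R4 ← R4 + 91/2·R1.
R2 ← R2 / (13).
R1 ← R1 + 2/5·R2.
R3 ← R3 + 32/5·R2.
R4 ← R4 + 67/10·R2.
R3 ← R3 / (2739/65).
R1 ← R1 + 36/65·R3.
R2 ← R2 − 21/13·R3.
R4 ← R4 + 5478/65·R3.
Row 4 reduces to 0 = -2, a contradiction. The system is inconsistent.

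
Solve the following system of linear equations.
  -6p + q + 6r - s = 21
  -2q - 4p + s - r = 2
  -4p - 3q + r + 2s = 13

infinitely many solutions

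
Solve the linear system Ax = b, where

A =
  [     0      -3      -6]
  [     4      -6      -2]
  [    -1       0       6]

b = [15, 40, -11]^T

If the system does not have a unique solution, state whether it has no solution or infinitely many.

x_1 = 5, x_2 = -3, x_3 = -1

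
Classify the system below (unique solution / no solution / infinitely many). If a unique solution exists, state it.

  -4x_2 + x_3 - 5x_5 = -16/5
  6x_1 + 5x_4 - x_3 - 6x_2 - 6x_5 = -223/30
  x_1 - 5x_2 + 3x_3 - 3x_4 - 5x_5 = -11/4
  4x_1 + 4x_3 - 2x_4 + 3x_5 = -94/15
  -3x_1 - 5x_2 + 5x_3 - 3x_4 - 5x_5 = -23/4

Row-reduce the augmented matrix:
Swap R1 and R2.
R1 ← R1 / (6).
R3 ← R3 − 1·R1.
R4 ← R4 − 4·R1.
R5 ← R5 + 3·R1.
R2 ← R2 / (-4).
R1 ← R1 + 1·R2.
R3 ← R3 + 4·R2.
R4 ← R4 − 4·R2.
R5 ← R5 + 8·R2.
R3 ← R3 / (13/6).
R1 ← R1 + 5/12·R3.
R2 ← R2 + 1/4·R3.
R4 ← R4 − 17/3·R3.
R5 ← R5 − 5/2·R3.
R4 ← R4 / (61/13).
R1 ← R1 − 5/52·R4.
R2 ← R2 + 23/52·R4.
R3 ← R3 + 23/13·R4.
R5 ← R5 − 51/13·R4.
R5 ← R5 / (83/61).
R1 ← R1 − 111/244·R5.
R2 ← R2 − 319/244·R5.
R3 ← R3 − 14/61·R5.
R4 ← R4 + 8/61·R5.
Reading off the reduced rows gives x_1 = -3/4, x_2 = -11/5, x_3 = -3, x_4 = -5/3, x_5 = 9/5.

x_1 = -3/4, x_2 = -11/5, x_3 = -3, x_4 = -5/3, x_5 = 9/5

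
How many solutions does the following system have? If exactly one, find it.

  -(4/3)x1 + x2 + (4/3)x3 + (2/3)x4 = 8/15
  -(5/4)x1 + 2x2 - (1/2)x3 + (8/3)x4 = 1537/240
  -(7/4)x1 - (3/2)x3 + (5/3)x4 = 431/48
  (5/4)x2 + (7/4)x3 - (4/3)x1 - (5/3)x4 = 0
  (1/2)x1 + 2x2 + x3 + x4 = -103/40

x1 = -11/4, x2 = 1, x3 = -3, x4 = -1/5

Row-reduce the augmented matrix:
R1 ← R1 / (-4/3).
R2 ← R2 + 5/4·R1.
R3 ← R3 + 7/4·R1.
R4 ← R4 + 4/3·R1.
R5 ← R5 − 1/2·R1.
R2 ← R2 / (17/16).
R1 ← R1 + 3/4·R2.
R3 ← R3 + 21/16·R2.
R4 ← R4 − 1/4·R2.
R5 ← R5 − 19/8·R2.
R3 ← R3 / (-92/17).
R1 ← R1 + 38/17·R3.
R2 ← R2 + 28/17·R3.
R4 ← R4 − 169/204·R3.
R5 ← R5 − 92/17·R3.
R4 ← R4 / (-7639/3312).
R1 ← R1 + 59/138·R4.
R2 ← R2 − 21/23·R4.
R3 ← R3 + 169/276·R4.
R5 reduces to 0 = 0, so the extra equation is consistent.
Reading off the reduced rows gives x1 = -11/4, x2 = 1, x3 = -3, x4 = -1/5.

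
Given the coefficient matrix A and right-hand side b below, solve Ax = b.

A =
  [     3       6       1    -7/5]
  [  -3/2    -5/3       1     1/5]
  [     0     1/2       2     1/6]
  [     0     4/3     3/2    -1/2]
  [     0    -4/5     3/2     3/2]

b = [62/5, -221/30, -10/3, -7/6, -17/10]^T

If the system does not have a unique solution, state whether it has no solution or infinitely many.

x_1 = -1, x_2 = 4, x_3 = -3, x_4 = 4

Row-reduce the augmented matrix:
R1 ← R1 / (3).
R2 ← R2 + 3/2·R1.
R2 ← R2 / (4/3).
R1 ← R1 − 2·R2.
R3 ← R3 − 1/2·R2.
R4 ← R4 − 4/3·R2.
R5 ← R5 + 4/5·R2.
R3 ← R3 / (23/16).
R1 ← R1 + 23/12·R3.
R2 ← R2 − 9/8·R3.
R5 ← R5 − 12/5·R3.
Swap R4 and R5.
R4 ← R4 / (14/23).
R1 ← R1 − 34/45·R4.
R2 ← R2 + 15/23·R4.
R3 ← R3 − 17/69·R4.
R5 reduces to 0 = 0, so the extra equation is consistent.
Reading off the reduced rows gives x_1 = -1, x_2 = 4, x_3 = -3, x_4 = 4.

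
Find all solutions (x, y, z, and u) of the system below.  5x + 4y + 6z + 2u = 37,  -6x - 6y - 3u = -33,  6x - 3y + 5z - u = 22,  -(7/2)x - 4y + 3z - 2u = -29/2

infinitely many solutions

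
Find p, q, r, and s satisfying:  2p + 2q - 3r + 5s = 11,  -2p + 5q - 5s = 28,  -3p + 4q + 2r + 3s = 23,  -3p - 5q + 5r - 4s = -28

Row-reduce the augmented matrix:
R1 ← R1 / (2).
R2 ← R2 + 2·R1.
R3 ← R3 + 3·R1.
R4 ← R4 + 3·R1.
R2 ← R2 / (7).
R1 ← R1 − 1·R2.
R3 ← R3 − 7·R2.
R4 ← R4 + 2·R2.
R3 ← R3 / (1/2).
R1 ← R1 + 15/14·R3.
R2 ← R2 + 3/7·R3.
R4 ← R4 + 5/14·R3.
R4 ← R4 / (11).
R1 ← R1 − 25·R4.
R2 ← R2 − 9·R4.
R3 ← R3 − 21·R4.
Reading off the reduced rows gives p = 1, q = 6, r = 1, s = 0.

p = 1, q = 6, r = 1, s = 0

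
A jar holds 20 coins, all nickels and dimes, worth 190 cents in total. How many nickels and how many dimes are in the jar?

Let n = nickels, d = dimes.
  n + d = 20
  5n + 10d = 190
Row-reduce the augmented matrix:
R2 ← R2 − 5·R1.
R2 ← R2 / (5).
R1 ← R1 − 1·R2.
Reading off the reduced rows gives n = 2, d = 18.

nickels: 2, dimes: 18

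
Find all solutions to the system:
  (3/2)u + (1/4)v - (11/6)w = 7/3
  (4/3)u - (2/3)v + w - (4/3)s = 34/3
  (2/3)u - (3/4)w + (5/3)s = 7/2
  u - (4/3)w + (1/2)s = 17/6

u = 5, v = -6, w = 2, s = 1

Row-reduce the augmented matrix:
R1 ← R1 / (3/2).
R2 ← R2 − 4/3·R1.
R3 ← R3 − 2/3·R1.
R4 ← R4 − 1·R1.
R2 ← R2 / (-8/9).
R1 ← R1 − 1/6·R2.
R3 ← R3 + 1/9·R2.
R4 ← R4 + 1/6·R2.
R3 ← R3 / (-19/72).
R1 ← R1 + 35/48·R3.
R2 ← R2 + 71/24·R3.
R4 ← R4 + 29/48·R3.
R4 ← R4 / (-131/38).
R1 ← R1 + 101/19·R4.
R2 ← R2 + 362/19·R4.
R3 ← R3 + 132/19·R4.
Reading off the reduced rows gives u = 5, v = -6, w = 2, s = 1.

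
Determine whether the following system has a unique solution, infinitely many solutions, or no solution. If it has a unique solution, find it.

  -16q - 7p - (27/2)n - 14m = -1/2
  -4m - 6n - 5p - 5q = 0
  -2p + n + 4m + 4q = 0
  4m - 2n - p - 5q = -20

no solution

Row-reduce:
R1 ← R1 / (-14).
R2 ← R2 + 4·R1.
R3 ← R3 − 4·R1.
R4 ← R4 − 4·R1.
R2 ← R2 / (-15/7).
R1 ← R1 − 27/28·R2.
R3 ← R3 + 20/7·R2.
R4 ← R4 + 41/7·R2.
Swap R3 and R4.
R3 ← R3 / (26/5).
R1 ← R1 + 17/20·R3.
R2 ← R2 − 7/5·R3.
Row 4 reduces to 0 = -1/3, a contradiction. The system is inconsistent.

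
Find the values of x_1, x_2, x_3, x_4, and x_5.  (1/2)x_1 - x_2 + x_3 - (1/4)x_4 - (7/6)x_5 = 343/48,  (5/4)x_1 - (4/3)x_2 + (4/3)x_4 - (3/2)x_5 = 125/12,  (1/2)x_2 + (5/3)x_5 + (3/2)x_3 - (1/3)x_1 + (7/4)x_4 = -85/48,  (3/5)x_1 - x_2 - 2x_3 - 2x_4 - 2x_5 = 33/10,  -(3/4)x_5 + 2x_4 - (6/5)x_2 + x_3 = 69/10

Row-reduce the augmented matrix:
R1 ← R1 / (1/2).
R2 ← R2 − 5/4·R1.
R3 ← R3 + 1/3·R1.
R4 ← R4 − 3/5·R1.
R2 ← R2 / (7/6).
R1 ← R1 + 2·R2.
R3 ← R3 + 1/6·R2.
R4 ← R4 − 1/5·R2.
R5 ← R5 + 6/5·R2.
R3 ← R3 / (38/21).
R1 ← R1 + 16/7·R3.
R2 ← R2 + 15/7·R3.
R4 ← R4 + 97/35·R3.
R5 ← R5 + 11/7·R3.
R4 ← R4 / (1243/1520).
R1 ← R1 − 99/19·R4.
R2 ← R2 − 1181/304·R4.
R3 ← R3 − 313/304·R4.
R5 ← R5 − 8561/1520·R4.
R5 ← R5 / (-60431/14916).
R1 ← R1 + 430/113·R5.
R2 ← R2 + 5330/3729·R5.
R3 ← R3 + 547/1243·R5.
R4 ← R4 − 3778/3729·R5.
Reading off the reduced rows gives x_1 = 3, x_2 = -2, x_3 = 3/2, x_4 = 3/4, x_5 = -2.

x_1 = 3, x_2 = -2, x_3 = 3/2, x_4 = 3/4, x_5 = -2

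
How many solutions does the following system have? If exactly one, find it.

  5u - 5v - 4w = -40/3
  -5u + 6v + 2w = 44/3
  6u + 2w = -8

u = -4/3, v = 4/3, w = 0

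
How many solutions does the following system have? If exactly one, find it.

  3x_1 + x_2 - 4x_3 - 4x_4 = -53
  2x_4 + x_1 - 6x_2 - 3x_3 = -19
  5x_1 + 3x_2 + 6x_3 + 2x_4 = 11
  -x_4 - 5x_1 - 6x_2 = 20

Row-reduce the augmented matrix:
R1 ← R1 / (3).
R2 ← R2 − 1·R1.
R3 ← R3 − 5·R1.
R4 ← R4 + 5·R1.
R2 ← R2 / (-19/3).
R1 ← R1 − 1/3·R2.
R3 ← R3 − 4/3·R2.
R4 ← R4 + 13/3·R2.
R3 ← R3 / (234/19).
R1 ← R1 + 27/19·R3.
R2 ← R2 − 5/19·R3.
R4 ← R4 + 105/19·R3.
R4 ← R4 / (-224/39).
R1 ← R1 + 1/13·R4.
R2 ← R2 + 85/117·R4.
R3 ← R3 − 89/117·R4.
Reading off the reduced rows gives x_1 = -6, x_2 = 1, x_3 = 5, x_4 = 4.

x_1 = -6, x_2 = 1, x_3 = 5, x_4 = 4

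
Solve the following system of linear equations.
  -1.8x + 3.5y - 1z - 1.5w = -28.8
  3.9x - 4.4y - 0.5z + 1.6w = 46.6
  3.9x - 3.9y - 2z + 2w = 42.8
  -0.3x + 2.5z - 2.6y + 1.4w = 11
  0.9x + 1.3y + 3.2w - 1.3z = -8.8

Row-reduce the augmented matrix:
R1 ← R1 / (-9/5).
R2 ← R2 − 39/10·R1.
R3 ← R3 − 39/10·R1.
R4 ← R4 + 3/10·R1.
R5 ← R5 − 9/10·R1.
R2 ← R2 / (191/60).
R1 ← R1 + 35/18·R2.
R3 ← R3 − 221/60·R2.
R4 ← R4 + 191/60·R2.
R5 ← R5 − 61/20·R2.
R3 ← R3 / (-413/382).
R1 ← R1 + 205/191·R3.
R2 ← R2 + 160/191·R3.
R5 ← R5 − 721/955·R3.
Swap R4 and R5.
R4 ← R4 / (13249/2950).
R1 ← R1 + 1027/1239·R4.
R2 ← R2 + 425/413·R4.
R3 ← R3 + 1259/2065·R4.
R5 reduces to 0 = 0, so the extra equation is consistent.
Reading off the reduced rows gives x = 6, y = -6, z = 0, w = -2.

x = 6, y = -6, z = 0, w = -2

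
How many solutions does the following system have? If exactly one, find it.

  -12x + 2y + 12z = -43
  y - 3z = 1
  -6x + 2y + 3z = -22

Row-reduce:
R1 ← R1 / (-12).
R3 ← R3 + 6·R1.
R1 ← R1 + 1/6·R2.
R3 ← R3 − 1·R2.
Row 3 reduces to 0 = -3/2, a contradiction. The system is inconsistent.

no solution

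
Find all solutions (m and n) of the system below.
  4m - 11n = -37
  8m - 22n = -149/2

no solution

Row-reduce:
R1 ← R1 / (4).
R2 ← R2 − 8·R1.
Row 2 reduces to 0 = -1/2, a contradiction. The system is inconsistent.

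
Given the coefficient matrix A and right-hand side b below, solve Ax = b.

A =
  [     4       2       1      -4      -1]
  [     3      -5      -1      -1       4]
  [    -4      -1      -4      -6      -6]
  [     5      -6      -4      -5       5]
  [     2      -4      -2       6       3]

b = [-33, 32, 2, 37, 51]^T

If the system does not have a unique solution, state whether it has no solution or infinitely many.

x_1 = -1, x_2 = -6, x_3 = -4, x_4 = 3, x_5 = 1

Row-reduce the augmented matrix:
R1 ← R1 / (4).
R2 ← R2 − 3·R1.
R3 ← R3 + 4·R1.
R4 ← R4 − 5·R1.
R5 ← R5 − 2·R1.
R2 ← R2 / (-13/2).
R1 ← R1 − 1/2·R2.
R3 ← R3 − 1·R2.
R4 ← R4 + 17/2·R2.
R5 ← R5 + 5·R2.
R3 ← R3 / (-85/26).
R1 ← R1 − 3/26·R3.
R2 ← R2 − 7/26·R3.
R4 ← R4 + 77/26·R3.
R5 ← R5 + 15/13·R3.
R4 ← R4 / (524/85).
R1 ← R1 + 101/85·R4.
R2 ← R2 + 94/85·R4.
R3 ← R3 − 252/85·R4.
R5 ← R5 − 168/17·R4.
R5 ← R5 / (-931/131).
R1 ← R1 − 261/262·R5.
R2 ← R2 + 29/131·R5.
R3 ← R3 + 109/131·R5.
R4 ← R4 − 243/262·R5.
Reading off the reduced rows gives x_1 = -1, x_2 = -6, x_3 = -4, x_4 = 3, x_5 = 1.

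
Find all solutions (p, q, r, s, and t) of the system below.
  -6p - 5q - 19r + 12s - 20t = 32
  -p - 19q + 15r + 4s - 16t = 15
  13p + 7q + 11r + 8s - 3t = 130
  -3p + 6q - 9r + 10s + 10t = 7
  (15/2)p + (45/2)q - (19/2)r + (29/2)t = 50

infinitely many solutions

Row-reduce:
R1 ← R1 / (-6).
R2 ← R2 + 1·R1.
R3 ← R3 − 13·R1.
R4 ← R4 + 3·R1.
R5 ← R5 − 15/2·R1.
R2 ← R2 / (-109/6).
R1 ← R1 − 5/6·R2.
R3 ← R3 + 23/6·R2.
R4 ← R4 − 17/2·R2.
R5 ← R5 − 65/4·R2.
R3 ← R3 / (-34).
R1 ← R1 − 4·R3.
R2 ← R2 + 1·R3.
R4 ← R4 − 9·R3.
R5 ← R5 + 17·R3.
R4 ← R4 / (25616/1853).
R1 ← R1 − 3784/1853·R4.
R2 ← R2 + 2034/1853·R4.
R3 ← R3 + 1830/1853·R4.
Rank is 4 with 5 unknowns, leaving t free.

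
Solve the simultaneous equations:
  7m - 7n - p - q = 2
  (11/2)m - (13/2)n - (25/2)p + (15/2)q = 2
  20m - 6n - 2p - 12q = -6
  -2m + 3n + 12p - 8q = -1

Row-reduce:
R1 ← R1 / (7).
R2 ← R2 − 11/2·R1.
R3 ← R3 − 20·R1.
R4 ← R4 + 2·R1.
R2 ← R2 / (-1).
R1 ← R1 + 1·R2.
R3 ← R3 − 14·R2.
R4 ← R4 − 1·R2.
R3 ← R3 / (-1142/7).
R1 ← R1 − 81/7·R3.
R2 ← R2 − 82/7·R3.
Rank is 3 with 4 unknowns, leaving q free.

infinitely many solutions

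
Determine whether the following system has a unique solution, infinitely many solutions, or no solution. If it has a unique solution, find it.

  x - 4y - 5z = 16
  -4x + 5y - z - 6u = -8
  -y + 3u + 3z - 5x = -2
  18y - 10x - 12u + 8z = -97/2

Row-reduce:
R2 ← R2 + 4·R1.
R3 ← R3 + 5·R1.
R4 ← R4 + 10·R1.
R2 ← R2 / (-11).
R1 ← R1 + 4·R2.
R3 ← R3 + 21·R2.
R4 ← R4 + 22·R2.
R3 ← R3 / (199/11).
R1 ← R1 − 29/11·R3.
R2 ← R2 − 21/11·R3.
Row 4 reduces to 0 = -1/2, a contradiction. The system is inconsistent.

no solution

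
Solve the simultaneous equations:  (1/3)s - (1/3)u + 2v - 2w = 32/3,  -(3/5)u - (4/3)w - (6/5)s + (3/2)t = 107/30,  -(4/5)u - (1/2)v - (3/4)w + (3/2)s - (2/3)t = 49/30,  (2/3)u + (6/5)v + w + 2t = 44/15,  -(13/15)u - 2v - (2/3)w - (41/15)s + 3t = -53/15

infinitely many solutions

Row-reduce:
R1 ← R1 / (-1/3).
R2 ← R2 + 3/5·R1.
R3 ← R3 + 4/5·R1.
R4 ← R4 − 2/3·R1.
R5 ← R5 + 13/15·R1.
R2 ← R2 / (-18/5).
R1 ← R1 + 6·R2.
R3 ← R3 + 53/10·R2.
R4 ← R4 − 26/5·R2.
R5 ← R5 + 36/5·R2.
R3 ← R3 / (77/108).
R1 ← R1 − 20/9·R3.
R2 ← R2 + 17/27·R3.
R4 ← R4 − 37/135·R3.
R4 ← R4 / (-18602/5775).
R1 ← R1 + 650/77·R4.
R2 ← R2 − 2663/770·R4.
R3 ← R3 − 1809/385·R4.
Rank is 4 with 5 unknowns, leaving t free.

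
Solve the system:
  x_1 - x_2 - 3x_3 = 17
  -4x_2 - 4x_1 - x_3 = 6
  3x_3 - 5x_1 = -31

x_1 = 5, x_2 = -6, x_3 = -2

Row-reduce the augmented matrix:
R2 ← R2 + 4·R1.
R3 ← R3 + 5·R1.
R2 ← R2 / (-8).
R1 ← R1 + 1·R2.
R3 ← R3 + 5·R2.
R3 ← R3 / (-31/8).
R1 ← R1 + 11/8·R3.
R2 ← R2 − 13/8·R3.
Reading off the reduced rows gives x_1 = 5, x_2 = -6, x_3 = -2.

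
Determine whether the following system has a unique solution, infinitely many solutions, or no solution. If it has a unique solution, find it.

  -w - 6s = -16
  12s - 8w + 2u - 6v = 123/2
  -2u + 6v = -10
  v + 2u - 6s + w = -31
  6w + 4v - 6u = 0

no solution

Row-reduce:
Swap R1 and R2.
R1 ← R1 / (2).
R3 ← R3 + 2·R1.
R4 ← R4 − 2·R1.
R5 ← R5 + 6·R1.
Swap R2 and R4.
R2 ← R2 / (7).
R1 ← R1 + 3·R2.
R5 ← R5 + 14·R2.
R3 ← R3 / (-8).
R1 ← R1 + 1/7·R3.
R2 ← R2 − 9/7·R3.
R4 ← R4 + 1·R3.
R4 ← R4 / (-15/2).
R1 ← R1 + 27/14·R4.
R2 ← R2 + 9/14·R4.
R3 ← R3 + 3/2·R4.
Row 5 reduces to 0 = -1/2, a contradiction. The system is inconsistent.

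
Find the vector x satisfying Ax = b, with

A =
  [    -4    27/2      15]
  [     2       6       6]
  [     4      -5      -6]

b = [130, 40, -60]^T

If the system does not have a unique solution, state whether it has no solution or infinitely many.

infinitely many solutions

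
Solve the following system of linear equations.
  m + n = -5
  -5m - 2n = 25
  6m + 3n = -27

Row-reduce:
R2 ← R2 + 5·R1.
R3 ← R3 − 6·R1.
R2 ← R2 / (3).
R1 ← R1 − 1·R2.
R3 ← R3 + 3·R2.
Row 3 reduces to 0 = 3, a contradiction. The system is inconsistent.

no solution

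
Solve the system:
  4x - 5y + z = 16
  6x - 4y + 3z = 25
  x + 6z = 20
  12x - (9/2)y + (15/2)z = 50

no solution

Row-reduce:
R1 ← R1 / (4).
R2 ← R2 − 6·R1.
R3 ← R3 − 1·R1.
R4 ← R4 − 12·R1.
R2 ← R2 / (7/2).
R1 ← R1 + 5/4·R2.
R3 ← R3 − 5/4·R2.
R4 ← R4 − 21/2·R2.
R3 ← R3 / (73/14).
R1 ← R1 − 11/14·R3.
R2 ← R2 − 3/7·R3.
Row 4 reduces to 0 = -1, a contradiction. The system is inconsistent.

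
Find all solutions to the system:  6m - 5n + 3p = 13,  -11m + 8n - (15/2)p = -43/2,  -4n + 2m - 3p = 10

no solution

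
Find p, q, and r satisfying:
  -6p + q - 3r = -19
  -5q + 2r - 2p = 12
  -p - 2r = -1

p = 3, q = -4, r = -1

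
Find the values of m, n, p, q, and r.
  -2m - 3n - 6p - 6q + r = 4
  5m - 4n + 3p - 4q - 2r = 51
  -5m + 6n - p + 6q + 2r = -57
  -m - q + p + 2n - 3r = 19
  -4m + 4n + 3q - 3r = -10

m = 4, n = 0, p = 1, q = -4, r = -6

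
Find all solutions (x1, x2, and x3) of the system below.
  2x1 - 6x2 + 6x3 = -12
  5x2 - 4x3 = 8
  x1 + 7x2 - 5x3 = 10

Row-reduce:
R1 ← R1 / (2).
R3 ← R3 − 1·R1.
R2 ← R2 / (5).
R1 ← R1 + 3·R2.
R3 ← R3 − 10·R2.
Rank is 2 with 3 unknowns, leaving x3 free.

infinitely many solutions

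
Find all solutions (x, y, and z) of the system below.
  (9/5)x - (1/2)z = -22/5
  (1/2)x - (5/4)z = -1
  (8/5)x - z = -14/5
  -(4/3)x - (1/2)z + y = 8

Row-reduce:
R1 ← R1 / (9/5).
R2 ← R2 − 1/2·R1.
R3 ← R3 − 8/5·R1.
R4 ← R4 + 4/3·R1.
Swap R2 and R4.
R3 ← R3 / (-5/9).
R1 ← R1 + 5/18·R3.
R2 ← R2 + 47/54·R3.
R4 ← R4 + 10/9·R3.
Row 4 reduces to 0 = -2, a contradiction. The system is inconsistent.

no solution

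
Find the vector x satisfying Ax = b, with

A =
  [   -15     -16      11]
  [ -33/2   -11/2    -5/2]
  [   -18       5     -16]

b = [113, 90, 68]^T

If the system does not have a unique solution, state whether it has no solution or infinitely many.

no solution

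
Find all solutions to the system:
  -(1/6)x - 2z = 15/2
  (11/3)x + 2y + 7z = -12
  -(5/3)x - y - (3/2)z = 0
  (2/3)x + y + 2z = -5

Row-reduce:
R1 ← R1 / (-1/6).
R2 ← R2 − 11/3·R1.
R3 ← R3 + 5/3·R1.
R4 ← R4 − 2/3·R1.
R2 ← R2 / (2).
R3 ← R3 + 1·R2.
R4 ← R4 − 1·R2.
Swap R3 and R4.
R3 ← R3 / (25/2).
R1 ← R1 − 12·R3.
R2 ← R2 + 37/2·R3.
Row 4 reduces to 0 = 3/2, a contradiction. The system is inconsistent.

no solution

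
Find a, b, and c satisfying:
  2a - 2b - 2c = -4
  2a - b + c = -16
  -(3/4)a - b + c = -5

Row-reduce the augmented matrix:
R1 ← R1 / (2).
R2 ← R2 − 2·R1.
R3 ← R3 + 3/4·R1.
R1 ← R1 + 1·R2.
R3 ← R3 + 7/4·R2.
R3 ← R3 / (11/2).
R1 ← R1 − 2·R3.
R2 ← R2 − 3·R3.
Reading off the reduced rows gives a = -4, b = 3, c = -5.

a = -4, b = 3, c = -5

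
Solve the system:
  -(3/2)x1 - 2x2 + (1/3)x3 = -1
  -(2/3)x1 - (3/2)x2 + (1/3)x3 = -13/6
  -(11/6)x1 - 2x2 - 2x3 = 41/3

x1 = -2, x2 = 1, x3 = -6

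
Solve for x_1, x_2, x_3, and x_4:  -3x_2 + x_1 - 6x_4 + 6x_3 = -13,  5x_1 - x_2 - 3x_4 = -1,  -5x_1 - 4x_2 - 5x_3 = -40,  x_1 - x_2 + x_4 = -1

x_1 = 2, x_2 = 5, x_3 = 2, x_4 = 2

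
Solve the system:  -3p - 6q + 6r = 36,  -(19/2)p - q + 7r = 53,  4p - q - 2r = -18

no solution

Row-reduce:
R1 ← R1 / (-3).
R2 ← R2 + 19/2·R1.
R3 ← R3 − 4·R1.
R2 ← R2 / (18).
R1 ← R1 − 2·R2.
R3 ← R3 + 9·R2.
Row 3 reduces to 0 = -1/2, a contradiction. The system is inconsistent.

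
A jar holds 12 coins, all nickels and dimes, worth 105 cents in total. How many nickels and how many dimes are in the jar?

nickels: 3, dimes: 9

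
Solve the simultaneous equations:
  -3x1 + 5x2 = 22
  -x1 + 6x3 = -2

Row-reduce:
R1 ← R1 / (-3).
R2 ← R2 + 1·R1.
R2 ← R2 / (-5/3).
R1 ← R1 + 5/3·R2.
Rank is 2 with 3 unknowns, leaving x3 free.

infinitely many solutions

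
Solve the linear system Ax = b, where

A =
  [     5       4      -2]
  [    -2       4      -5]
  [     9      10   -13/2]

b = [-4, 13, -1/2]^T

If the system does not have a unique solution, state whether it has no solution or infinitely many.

Row-reduce:
R1 ← R1 / (5).
R2 ← R2 + 2·R1.
R3 ← R3 − 9·R1.
R2 ← R2 / (28/5).
R1 ← R1 − 4/5·R2.
R3 ← R3 − 14/5·R2.
Row 3 reduces to 0 = 1, a contradiction. The system is inconsistent.

no solution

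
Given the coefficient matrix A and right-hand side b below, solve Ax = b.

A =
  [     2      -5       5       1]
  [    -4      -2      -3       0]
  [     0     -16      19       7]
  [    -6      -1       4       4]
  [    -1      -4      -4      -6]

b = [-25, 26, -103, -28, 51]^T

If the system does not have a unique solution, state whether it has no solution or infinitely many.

x_1 = -1, x_2 = -2, x_3 = -6, x_4 = -3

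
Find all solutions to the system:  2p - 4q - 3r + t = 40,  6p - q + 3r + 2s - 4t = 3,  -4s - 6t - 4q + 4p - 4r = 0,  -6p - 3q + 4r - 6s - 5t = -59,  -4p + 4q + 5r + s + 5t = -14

p = 4, q = -5, r = -2, s = 2, t = 6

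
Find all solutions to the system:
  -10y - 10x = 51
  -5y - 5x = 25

Row-reduce:
R1 ← R1 / (-10).
R2 ← R2 + 5·R1.
Row 2 reduces to 0 = -1/2, a contradiction. The system is inconsistent.

no solution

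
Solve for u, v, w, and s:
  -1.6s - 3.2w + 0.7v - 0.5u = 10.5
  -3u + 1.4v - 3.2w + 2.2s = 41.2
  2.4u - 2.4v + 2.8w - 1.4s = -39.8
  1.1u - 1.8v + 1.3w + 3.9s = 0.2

u = -3, v = 6, w = -4, s = 5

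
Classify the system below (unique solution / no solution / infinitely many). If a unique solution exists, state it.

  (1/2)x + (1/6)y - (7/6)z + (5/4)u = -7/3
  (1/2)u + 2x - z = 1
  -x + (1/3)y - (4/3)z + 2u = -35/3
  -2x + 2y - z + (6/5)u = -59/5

no solution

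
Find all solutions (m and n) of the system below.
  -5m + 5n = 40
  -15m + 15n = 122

no solution

Row-reduce:
R1 ← R1 / (-5).
R2 ← R2 + 15·R1.
Row 2 reduces to 0 = 2, a contradiction. The system is inconsistent.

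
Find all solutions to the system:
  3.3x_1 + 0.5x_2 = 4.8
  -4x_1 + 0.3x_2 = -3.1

x_1 = 1, x_2 = 3

Row-reduce the augmented matrix:
R1 ← R1 / (33/10).
R2 ← R2 + 4·R1.
R2 ← R2 / (299/330).
R1 ← R1 − 5/33·R2.
Reading off the reduced rows gives x_1 = 1, x_2 = 3.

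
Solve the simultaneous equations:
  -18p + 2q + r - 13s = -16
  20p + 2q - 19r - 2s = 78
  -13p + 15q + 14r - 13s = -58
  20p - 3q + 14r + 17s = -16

Row-reduce the augmented matrix:
R1 ← R1 / (-18).
R2 ← R2 − 20·R1.
R3 ← R3 + 13·R1.
R4 ← R4 − 20·R1.
R2 ← R2 / (38/9).
R1 ← R1 + 1/9·R2.
R3 ← R3 − 122/9·R2.
R4 ← R4 + 7/9·R2.
R3 ← R3 / (2687/38).
R1 ← R1 + 10/19·R3.
R2 ← R2 + 161/38·R3.
R4 ← R4 − 449/38·R3.
R4 ← R4 / (-46713/5374).
R1 ← R1 − 3523/5374·R4.
R2 ← R2 + 5093/5374·R4.
R3 ← R3 − 1869/2687·R4.
Reading off the reduced rows gives p = 2, q = -2, r = -2, s = -2.

p = 2, q = -2, r = -2, s = -2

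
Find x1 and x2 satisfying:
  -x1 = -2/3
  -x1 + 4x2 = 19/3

From equation 2: x1 = -19/3 + 4·x2.
Substitute into equation 1 and solve: x2 = 7/4.
Then x1 = 2/3.

x1 = 2/3, x2 = 7/4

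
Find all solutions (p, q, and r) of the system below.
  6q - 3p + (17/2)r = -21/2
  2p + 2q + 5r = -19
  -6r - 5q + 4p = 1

infinitely many solutions

Row-reduce:
R1 ← R1 / (-3).
R2 ← R2 − 2·R1.
R3 ← R3 − 4·R1.
R2 ← R2 / (6).
R1 ← R1 + 2·R2.
R3 ← R3 − 3·R2.
Rank is 2 with 3 unknowns, leaving r free.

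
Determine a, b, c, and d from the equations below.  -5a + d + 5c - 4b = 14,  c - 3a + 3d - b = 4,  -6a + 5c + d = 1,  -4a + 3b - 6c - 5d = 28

Row-reduce the augmented matrix:
R1 ← R1 / (-5).
R2 ← R2 + 3·R1.
R3 ← R3 + 6·R1.
R4 ← R4 + 4·R1.
R2 ← R2 / (7/5).
R1 ← R1 − 4/5·R2.
R3 ← R3 − 24/5·R2.
R4 ← R4 − 31/5·R2.
R3 ← R3 / (41/7).
R1 ← R1 − 1/7·R3.
R2 ← R2 + 10/7·R3.
R4 ← R4 + 8/7·R3.
R4 ← R4 / (-741/41).
R1 ← R1 + 56/41·R4.
R2 ← R2 + 14/41·R4.
R3 ← R3 + 59/41·R4.
Reading off the reduced rows gives a = -3, b = -4, c = -3, d = -2.

a = -3, b = -4, c = -3, d = -2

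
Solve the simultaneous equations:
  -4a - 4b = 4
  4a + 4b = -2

Row-reduce:
R1 ← R1 / (-4).
R2 ← R2 − 4·R1.
Row 2 reduces to 0 = 2, a contradiction. The system is inconsistent.

no solution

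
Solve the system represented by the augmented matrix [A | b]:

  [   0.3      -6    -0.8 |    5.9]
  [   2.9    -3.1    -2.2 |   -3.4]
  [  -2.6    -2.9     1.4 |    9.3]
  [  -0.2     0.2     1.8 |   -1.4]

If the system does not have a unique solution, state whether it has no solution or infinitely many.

x_1 = -3, x_2 = -1, x_3 = -1

Row-reduce the augmented matrix:
R1 ← R1 / (3/10).
R2 ← R2 − 29/10·R1.
R3 ← R3 + 13/5·R1.
R4 ← R4 + 1/5·R1.
R2 ← R2 / (549/10).
R1 ← R1 + 20·R2.
R3 ← R3 + 549/10·R2.
R4 ← R4 + 19/5·R2.
Swap R3 and R4.
R3 ← R3 / (2717/1647).
R1 ← R1 + 1072/1647·R3.
R2 ← R2 − 166/1647·R3.
R4 reduces to 0 = 0, so the extra equation is consistent.
Reading off the reduced rows gives x_1 = -3, x_2 = -1, x_3 = -1.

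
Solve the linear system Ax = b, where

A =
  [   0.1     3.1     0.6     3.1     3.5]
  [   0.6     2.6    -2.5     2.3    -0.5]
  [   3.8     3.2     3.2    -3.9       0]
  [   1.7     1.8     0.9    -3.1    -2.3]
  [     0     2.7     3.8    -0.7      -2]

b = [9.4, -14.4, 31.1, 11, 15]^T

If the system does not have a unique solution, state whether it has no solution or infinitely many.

x_1 = -2, x_2 = 3, x_3 = 3, x_4 = -5, x_5 = 4

Row-reduce the augmented matrix:
R1 ← R1 / (1/10).
R2 ← R2 − 3/5·R1.
R3 ← R3 − 19/5·R1.
R4 ← R4 − 17/10·R1.
R2 ← R2 / (-16).
R1 ← R1 − 31·R2.
R3 ← R3 + 573/5·R2.
R4 ← R4 + 509/10·R2.
R5 ← R5 − 27/10·R2.
R3 ← R3 / (19273/800).
R1 ← R1 + 931/160·R3.
R2 ← R2 − 61/160·R3.
R4 ← R4 − 16169/1600·R3.
R5 ← R5 − 4433/1600·R3.
R4 ← R4 / (-720313/385460).
R1 ← R1 + 68501/38546·R4.
R2 ← R2 − 42289/38546·R4.
R3 ← R3 + 3961/19273·R4.
R5 ← R5 + 1110589/385460·R4.
R5 ← R5 / (-33393603/7203130).
R1 ← R1 − 371328/720313·R5.
R2 ← R2 + 205737/720313·R5.
R3 ← R3 − 802731/720313·R5.
R4 ← R4 − 851648/720313·R5.
Reading off the reduced rows gives x_1 = -2, x_2 = 3, x_3 = 3, x_4 = -5, x_5 = 4.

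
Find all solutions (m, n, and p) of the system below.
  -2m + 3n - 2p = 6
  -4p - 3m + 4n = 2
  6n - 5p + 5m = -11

Row-reduce the augmented matrix:
R1 ← R1 / (-2).
R2 ← R2 + 3·R1.
R3 ← R3 − 5·R1.
R2 ← R2 / (-1/2).
R1 ← R1 + 3/2·R2.
R3 ← R3 − 27/2·R2.
R3 ← R3 / (-37).
R1 ← R1 − 4·R3.
R2 ← R2 − 2·R3.
Reading off the reduced rows gives m = -2, n = 4, p = 5.

m = -2, n = 4, p = 5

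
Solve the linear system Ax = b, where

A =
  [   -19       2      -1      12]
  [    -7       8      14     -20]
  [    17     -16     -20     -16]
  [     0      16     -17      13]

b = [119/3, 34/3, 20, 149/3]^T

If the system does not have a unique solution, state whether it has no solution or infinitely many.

x_1 = -8/3, x_2 = 1, x_3 = -3, x_4 = -4/3

Row-reduce the augmented matrix:
R1 ← R1 / (-19).
R2 ← R2 + 7·R1.
R3 ← R3 − 17·R1.
R2 ← R2 / (138/19).
R1 ← R1 + 2/19·R2.
R3 ← R3 + 270/19·R2.
R4 ← R4 − 16·R2.
R3 ← R3 / (166/23).
R1 ← R1 − 6/23·R3.
R2 ← R2 − 91/46·R3.
R4 ← R4 + 1119/23·R3.
R4 ← R4 / (-72401/249).
R1 ← R1 − 232/249·R4.
R2 ← R2 − 2783/249·R4.
R3 ← R3 + 610/83·R4.
Reading off the reduced rows gives x_1 = -8/3, x_2 = 1, x_3 = -3, x_4 = -4/3.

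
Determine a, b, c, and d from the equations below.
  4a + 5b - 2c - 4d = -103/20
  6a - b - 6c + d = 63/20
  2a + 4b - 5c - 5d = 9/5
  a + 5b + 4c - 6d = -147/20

a = -3/5, b = -7/4, c = -1, d = -1

Row-reduce the augmented matrix:
R1 ← R1 / (4).
R2 ← R2 − 6·R1.
R3 ← R3 − 2·R1.
R4 ← R4 − 1·R1.
R2 ← R2 / (-17/2).
R1 ← R1 − 5/4·R2.
R3 ← R3 − 3/2·R2.
R4 ← R4 − 15/4·R2.
R3 ← R3 / (-77/17).
R1 ← R1 + 16/17·R3.
R2 ← R2 − 6/17·R3.
R4 ← R4 − 54/17·R3.
R4 ← R4 / (-485/154).
R1 ← R1 − 61/154·R4.
R2 ← R2 + 74/77·R4.
R3 ← R3 − 30/77·R4.
Reading off the reduced rows gives a = -3/5, b = -7/4, c = -1, d = -1.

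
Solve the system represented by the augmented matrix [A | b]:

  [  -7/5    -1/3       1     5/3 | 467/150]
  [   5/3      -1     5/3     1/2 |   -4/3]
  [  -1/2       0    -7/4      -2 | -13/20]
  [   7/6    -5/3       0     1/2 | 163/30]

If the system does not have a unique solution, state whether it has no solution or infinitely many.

x_1 = -1/5, x_2 = -5/2, x_3 = -3, x_4 = 3

Row-reduce the augmented matrix:
R1 ← R1 / (-7/5).
R2 ← R2 − 5/3·R1.
R3 ← R3 + 1/2·R1.
R4 ← R4 − 7/6·R1.
R2 ← R2 / (-88/63).
R1 ← R1 − 5/21·R2.
R3 ← R3 − 5/42·R2.
R4 ← R4 + 35/18·R2.
R3 ← R3 / (-41/22).
R1 ← R1 + 5/22·R3.
R2 ← R2 + 45/22·R3.
R4 ← R4 + 415/132·R3.
R4 ← R4 / (19301/7872).
R1 ← R1 + 625/1312·R4.
R2 ← R2 − 1099/1312·R4.
R3 ← R3 − 839/656·R4.
Reading off the reduced rows gives x_1 = -1/5, x_2 = -5/2, x_3 = -3, x_4 = 3.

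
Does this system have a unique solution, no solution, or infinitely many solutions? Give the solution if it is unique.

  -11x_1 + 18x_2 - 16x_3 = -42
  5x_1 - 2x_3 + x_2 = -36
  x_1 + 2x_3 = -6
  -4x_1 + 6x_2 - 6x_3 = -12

Row-reduce the augmented matrix:
R1 ← R1 / (-11).
R2 ← R2 − 5·R1.
R3 ← R3 − 1·R1.
R4 ← R4 + 4·R1.
R2 ← R2 / (101/11).
R1 ← R1 + 18/11·R2.
R3 ← R3 − 18/11·R2.
R4 ← R4 + 6/11·R2.
R3 ← R3 / (222/101).
R1 ← R1 + 20/101·R3.
R2 ← R2 + 102/101·R3.
R4 ← R4 + 74/101·R3.
R4 reduces to 0 = 0, so the extra equation is consistent.
Reading off the reduced rows gives x_1 = -6, x_2 = -6, x_3 = 0.

x_1 = -6, x_2 = -6, x_3 = 0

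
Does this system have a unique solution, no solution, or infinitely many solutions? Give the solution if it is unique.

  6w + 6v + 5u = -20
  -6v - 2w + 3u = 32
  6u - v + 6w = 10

u = 2, v = -4, w = -1

Row-reduce the augmented matrix:
R1 ← R1 / (5).
R2 ← R2 − 3·R1.
R3 ← R3 − 6·R1.
R2 ← R2 / (-48/5).
R1 ← R1 − 6/5·R2.
R3 ← R3 + 41/5·R2.
R3 ← R3 / (43/12).
R1 ← R1 − 1/2·R3.
R2 ← R2 − 7/12·R3.
Reading off the reduced rows gives u = 2, v = -4, w = -1.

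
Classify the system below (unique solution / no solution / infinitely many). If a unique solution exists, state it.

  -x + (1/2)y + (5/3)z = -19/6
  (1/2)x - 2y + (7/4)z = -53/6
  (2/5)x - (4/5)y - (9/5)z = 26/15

x = 4/3, y = 3, z = -2

Row-reduce the augmented matrix:
R1 ← R1 / (-1).
R2 ← R2 − 1/2·R1.
R3 ← R3 − 2/5·R1.
R2 ← R2 / (-7/4).
R1 ← R1 + 1/2·R2.
R3 ← R3 + 3/5·R2.
R3 ← R3 / (-212/105).
R1 ← R1 + 101/42·R3.
R2 ← R2 + 31/21·R3.
Reading off the reduced rows gives x = 4/3, y = 3, z = -2.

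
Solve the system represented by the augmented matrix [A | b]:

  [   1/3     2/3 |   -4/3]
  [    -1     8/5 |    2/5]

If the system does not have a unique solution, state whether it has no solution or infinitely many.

x_1 = -2, x_2 = -1

Row-reduce the augmented matrix:
R1 ← R1 / (1/3).
R2 ← R2 + 1·R1.
R2 ← R2 / (18/5).
R1 ← R1 − 2·R2.
Reading off the reduced rows gives x_1 = -2, x_2 = -1.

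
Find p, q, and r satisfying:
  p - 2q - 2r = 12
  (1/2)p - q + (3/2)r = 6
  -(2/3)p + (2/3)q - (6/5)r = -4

Row-reduce the augmented matrix:
R2 ← R2 − 1/2·R1.
R3 ← R3 + 2/3·R1.
Swap R2 and R3.
R2 ← R2 / (-2/3).
R1 ← R1 + 2·R2.
R3 ← R3 / (5/2).
R1 ← R1 − 28/5·R3.
R2 ← R2 − 19/5·R3.
Reading off the reduced rows gives p = 0, q = -6, r = 0.

p = 0, q = -6, r = 0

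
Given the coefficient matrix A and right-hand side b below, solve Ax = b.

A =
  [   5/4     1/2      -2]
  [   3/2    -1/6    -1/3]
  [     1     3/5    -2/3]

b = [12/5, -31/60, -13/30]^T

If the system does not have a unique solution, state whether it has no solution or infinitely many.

x_1 = -1, x_2 = -3/2, x_3 = -11/5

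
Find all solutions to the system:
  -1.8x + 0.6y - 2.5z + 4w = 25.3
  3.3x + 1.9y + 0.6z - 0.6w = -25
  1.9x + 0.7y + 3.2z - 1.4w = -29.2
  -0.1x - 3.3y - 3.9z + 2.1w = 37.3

x = -4, y = -4, z = -5, w = 2

Row-reduce the augmented matrix:
R1 ← R1 / (-9/5).
R2 ← R2 − 33/10·R1.
R3 ← R3 − 19/10·R1.
R4 ← R4 + 1/10·R1.
R2 ← R2 / (3).
R1 ← R1 + 1/3·R2.
R3 ← R3 − 4/3·R2.
R4 ← R4 + 10/3·R2.
R3 ← R3 / (1259/540).
R1 ← R1 − 511/540·R3.
R2 ← R2 + 239/180·R3.
R4 ← R4 + 4421/540·R3.
R4 ← R4 / (110301/12590).
R1 ← R1 + 8844/6295·R4.
R2 ← R2 − 13518/6295·R4.
R3 ← R3 + 92/1259·R4.
Reading off the reduced rows gives x = -4, y = -4, z = -5, w = 2.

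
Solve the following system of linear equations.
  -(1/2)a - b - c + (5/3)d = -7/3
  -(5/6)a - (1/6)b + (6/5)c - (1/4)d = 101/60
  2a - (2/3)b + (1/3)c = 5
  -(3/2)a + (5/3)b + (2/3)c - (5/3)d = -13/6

no solution

Row-reduce:
R1 ← R1 / (-1/2).
R2 ← R2 + 5/6·R1.
R3 ← R3 − 2·R1.
R4 ← R4 + 3/2·R1.
R2 ← R2 / (3/2).
R1 ← R1 − 2·R2.
R3 ← R3 + 14/3·R2.
R4 ← R4 − 14/3·R2.
R3 ← R3 / (709/135).
R1 ← R1 + 82/45·R3.
R2 ← R2 − 86/45·R3.
R4 ← R4 + 709/135·R3.
Row 4 reduces to 0 = 1/2, a contradiction. The system is inconsistent.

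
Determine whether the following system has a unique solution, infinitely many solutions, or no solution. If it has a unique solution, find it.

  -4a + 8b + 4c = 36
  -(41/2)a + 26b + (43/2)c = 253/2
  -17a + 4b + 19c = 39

no solution

Row-reduce:
R1 ← R1 / (-4).
R2 ← R2 + 41/2·R1.
R3 ← R3 + 17·R1.
R2 ← R2 / (-15).
R1 ← R1 + 2·R2.
R3 ← R3 + 30·R2.
Row 3 reduces to 0 = 2, a contradiction. The system is inconsistent.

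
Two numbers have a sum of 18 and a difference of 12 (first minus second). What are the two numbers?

Let x = first number, y = second number.
  x + y = 18
  x - y = 12
From equation 1: x = 18 − y.
Substitute into equation 2 and solve: y = 3.
Then x = 15.

first number: 15, second number: 3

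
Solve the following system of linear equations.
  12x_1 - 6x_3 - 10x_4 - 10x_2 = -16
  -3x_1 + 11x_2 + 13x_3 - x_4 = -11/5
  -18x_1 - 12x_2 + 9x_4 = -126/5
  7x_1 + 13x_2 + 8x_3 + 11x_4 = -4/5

Row-reduce the augmented matrix:
R1 ← R1 / (12).
R2 ← R2 + 3·R1.
R3 ← R3 + 18·R1.
R4 ← R4 − 7·R1.
R2 ← R2 / (17/2).
R1 ← R1 + 5/6·R2.
R3 ← R3 + 27·R2.
R4 ← R4 − 113/6·R2.
R3 ← R3 / (468/17).
R1 ← R1 − 32/51·R3.
R2 ← R2 − 23/17·R3.
R4 ← R4 + 713/51·R3.
R4 ← R4 / (7439/468).
R1 ← R1 + 92/117·R4.
R2 ← R2 − 67/156·R4.
R3 ← R3 + 97/156·R4.
Reading off the reduced rows gives x_1 = -1, x_2 = 3, x_3 = -3, x_4 = -4/5.

x_1 = -1, x_2 = 3, x_3 = -3, x_4 = -4/5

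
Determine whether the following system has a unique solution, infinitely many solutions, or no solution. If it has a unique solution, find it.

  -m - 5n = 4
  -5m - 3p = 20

infinitely many solutions

Row-reduce:
R1 ← R1 / (-1).
R2 ← R2 + 5·R1.
R2 ← R2 / (25).
R1 ← R1 − 5·R2.
Rank is 2 with 3 unknowns, leaving p free.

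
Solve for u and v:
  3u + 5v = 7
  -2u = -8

u = 4, v = -1

Row-reduce the augmented matrix:
R1 ← R1 / (3).
R2 ← R2 + 2·R1.
R2 ← R2 / (10/3).
R1 ← R1 − 5/3·R2.
Reading off the reduced rows gives u = 4, v = -1.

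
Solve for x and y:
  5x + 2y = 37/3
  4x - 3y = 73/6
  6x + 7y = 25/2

Row-reduce the augmented matrix:
R1 ← R1 / (5).
R2 ← R2 − 4·R1.
R3 ← R3 − 6·R1.
R2 ← R2 / (-23/5).
R1 ← R1 − 2/5·R2.
R3 ← R3 − 23/5·R2.
R3 reduces to 0 = 0, so the extra equation is consistent.
Reading off the reduced rows gives x = 8/3, y = -1/2.

x = 8/3, y = -1/2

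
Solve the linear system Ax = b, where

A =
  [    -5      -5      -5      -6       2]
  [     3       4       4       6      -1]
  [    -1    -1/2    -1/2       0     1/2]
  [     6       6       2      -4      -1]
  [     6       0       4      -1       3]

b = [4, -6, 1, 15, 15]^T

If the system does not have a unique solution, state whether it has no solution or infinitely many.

no solution

Row-reduce:
R1 ← R1 / (-5).
R2 ← R2 − 3·R1.
R3 ← R3 + 1·R1.
R4 ← R4 − 6·R1.
R5 ← R5 − 6·R1.
R1 ← R1 − 1·R2.
R3 ← R3 − 1/2·R2.
R5 ← R5 + 6·R2.
Swap R3 and R4.
R3 ← R3 / (-4).
R2 ← R2 − 1·R3.
R5 ← R5 − 4·R3.
Swap R4 and R5.
R4 ← R4 / (-5).
R1 ← R1 + 6/5·R4.
R2 ← R2 + 2/5·R4.
R3 ← R3 − 14/5·R4.
Row 5 reduces to 0 = 2, a contradiction. The system is inconsistent.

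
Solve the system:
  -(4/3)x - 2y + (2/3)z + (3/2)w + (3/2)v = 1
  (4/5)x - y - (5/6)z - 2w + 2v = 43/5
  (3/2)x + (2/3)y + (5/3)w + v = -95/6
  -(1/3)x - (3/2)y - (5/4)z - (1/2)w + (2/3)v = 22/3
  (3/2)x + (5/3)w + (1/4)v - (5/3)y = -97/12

x = -3, y = -3, z = 0, w = -5, v = -1

Row-reduce the augmented matrix:
R1 ← R1 / (-4/3).
R2 ← R2 − 4/5·R1.
R3 ← R3 − 3/2·R1.
R4 ← R4 + 1/3·R1.
R5 ← R5 − 3/2·R1.
R2 ← R2 / (-11/5).
R1 ← R1 − 3/2·R2.
R3 ← R3 + 19/12·R2.
R4 ← R4 + 1·R2.
R5 ← R5 + 47/12·R2.
R3 ← R3 / (841/792).
R1 ← R1 + 35/44·R3.
R2 ← R2 − 13/66·R3.
R4 ← R4 + 161/132·R3.
R5 ← R5 − 1205/792·R3.
R4 ← R4 / (7379/1682).
R1 ← R1 − 1035/841·R4.
R2 ← R2 + 905/3364·R4.
R3 ← R3 − 6567/1682·R4.
R5 ← R5 + 6335/10092·R4.
R5 ← R5 / (-274531/66411).
R1 ← R1 − 10305/7379·R5.
R2 ← R2 + 128413/88548·R5.
R3 ← R3 − 12769/14758·R5.
R4 ← R4 + 1700/22137·R5.
Reading off the reduced rows gives x = -3, y = -3, z = 0, w = -5, v = -1.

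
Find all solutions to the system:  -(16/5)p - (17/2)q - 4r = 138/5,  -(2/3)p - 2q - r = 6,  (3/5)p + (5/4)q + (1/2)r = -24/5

infinitely many solutions

Row-reduce:
R1 ← R1 / (-16/5).
R2 ← R2 + 2/3·R1.
R3 ← R3 − 3/5·R1.
R2 ← R2 / (-11/48).
R1 ← R1 − 85/32·R2.
R3 ← R3 + 11/32·R2.
Rank is 2 with 3 unknowns, leaving r free.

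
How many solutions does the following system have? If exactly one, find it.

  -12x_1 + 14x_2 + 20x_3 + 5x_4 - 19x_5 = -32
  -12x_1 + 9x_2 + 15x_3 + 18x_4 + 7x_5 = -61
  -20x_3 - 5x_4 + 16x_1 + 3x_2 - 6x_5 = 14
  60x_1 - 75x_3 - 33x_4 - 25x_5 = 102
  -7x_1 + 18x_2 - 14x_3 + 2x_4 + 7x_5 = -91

Row-reduce:
R1 ← R1 / (-12).
R2 ← R2 + 12·R1.
R3 ← R3 − 16·R1.
R4 ← R4 − 60·R1.
R5 ← R5 + 7·R1.
R2 ← R2 / (-5).
R1 ← R1 + 7/6·R2.
R3 ← R3 − 65/3·R2.
R4 ← R4 − 70·R2.
R5 ← R5 − 59/6·R2.
R3 ← R3 / (-15).
R1 ← R1 + 1/2·R3.
R2 ← R2 − 1·R3.
R4 ← R4 + 45·R3.
R5 ← R5 + 71/2·R3.
Swap R4 and R5.
R4 ← R4 / (-6757/60).
R1 ← R1 + 323/60·R4.
R2 ← R2 − 19/15·R4.
R3 ← R3 + 58/15·R4.
Row 5 reduces to 0 = -1, a contradiction. The system is inconsistent.

no solution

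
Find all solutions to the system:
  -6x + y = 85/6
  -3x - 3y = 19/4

From equation 1: y = 85/6 + 6·x.
Substitute into equation 2 and solve: x = -9/4.
Then y = 2/3.

x = -9/4, y = 2/3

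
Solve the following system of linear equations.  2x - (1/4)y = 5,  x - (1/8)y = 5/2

Row-reduce:
R1 ← R1 / (2).
R2 ← R2 − 1·R1.
Rank is 1 with 2 unknowns, leaving y free.

infinitely many solutions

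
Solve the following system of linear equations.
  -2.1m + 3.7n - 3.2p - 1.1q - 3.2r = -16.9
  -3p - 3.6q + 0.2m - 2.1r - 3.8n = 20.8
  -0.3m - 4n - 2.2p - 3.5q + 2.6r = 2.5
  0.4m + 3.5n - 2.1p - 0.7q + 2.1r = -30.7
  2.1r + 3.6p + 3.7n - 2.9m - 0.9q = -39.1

m = 2, n = -6, p = 0, q = 3, r = -4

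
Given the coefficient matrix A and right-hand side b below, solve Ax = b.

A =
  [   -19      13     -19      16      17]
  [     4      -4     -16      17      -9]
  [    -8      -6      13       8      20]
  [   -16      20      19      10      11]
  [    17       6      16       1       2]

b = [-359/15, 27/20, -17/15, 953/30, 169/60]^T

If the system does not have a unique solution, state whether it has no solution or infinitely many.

Row-reduce the augmented matrix:
R1 ← R1 / (-19).
R2 ← R2 − 4·R1.
R3 ← R3 + 8·R1.
R4 ← R4 + 16·R1.
R5 ← R5 − 17·R1.
R2 ← R2 / (-24/19).
R1 ← R1 + 13/19·R2.
R3 ← R3 + 218/19·R2.
R4 ← R4 − 172/19·R2.
R5 ← R5 − 335/19·R2.
R3 ← R3 / (608/3).
R1 ← R1 − 71/6·R3.
R2 ← R2 − 95/6·R3.
R4 ← R4 + 325/3·R3.
R5 ← R5 + 1681/6·R3.
R4 ← R4 / (107685/2432).
R1 ← R1 + 5575/4864·R4.
R2 ← R2 + 453/256·R4.
R3 ← R3 + 2205/2432·R4.
R5 ← R5 − 221841/4864·R4.
R5 ← R5 / (876227/23930).
R1 ← R1 + 78211/43074·R5.
R2 ← R2 + 65867/71790·R5.
R3 ← R3 − 293/2393·R5.
R4 ← R4 + 21841/107685·R5.
Reading off the reduced rows gives x_1 = -1, x_2 = 0, x_3 = 7/5, x_4 = 3/4, x_5 = -5/3.

x_1 = -1, x_2 = 0, x_3 = 7/5, x_4 = 3/4, x_5 = -5/3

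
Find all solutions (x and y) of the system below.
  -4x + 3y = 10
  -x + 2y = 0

x = -4, y = -2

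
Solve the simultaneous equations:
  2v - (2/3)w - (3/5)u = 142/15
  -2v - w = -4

infinitely many solutions

Row-reduce:
R1 ← R1 / (-3/5).
R2 ← R2 / (-2).
R1 ← R1 + 10/3·R2.
Rank is 2 with 3 unknowns, leaving w free.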